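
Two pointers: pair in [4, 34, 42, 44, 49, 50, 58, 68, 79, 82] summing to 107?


lo=0(4)+hi=9(82)=86
lo=1(34)+hi=9(82)=116
lo=1(34)+hi=8(79)=113
lo=1(34)+hi=7(68)=102
lo=2(42)+hi=7(68)=110
lo=2(42)+hi=6(58)=100
lo=3(44)+hi=6(58)=102
lo=4(49)+hi=6(58)=107

Yes: 49+58=107


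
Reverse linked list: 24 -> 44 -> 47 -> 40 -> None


Step 1: curr=24, set curr.next=prev(None) | reversed so far: 24
Step 2: curr=44, set curr.next=prev(24) | reversed so far: 44 -> 24
Step 3: curr=47, set curr.next=prev(44) | reversed so far: 47 -> 44 -> 24
Step 4: curr=40, set curr.next=prev(47) | reversed so far: 40 -> 47 -> 44 -> 24

40 -> 47 -> 44 -> 24 -> None


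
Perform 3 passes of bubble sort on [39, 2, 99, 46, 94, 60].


Initial: [39, 2, 99, 46, 94, 60]
Pass 1: [2, 39, 46, 94, 60, 99] (4 swaps)
Pass 2: [2, 39, 46, 60, 94, 99] (1 swaps)
Pass 3: [2, 39, 46, 60, 94, 99] (0 swaps)

After 3 passes: [2, 39, 46, 60, 94, 99]


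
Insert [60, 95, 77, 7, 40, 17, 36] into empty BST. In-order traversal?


Insert 60: root
Insert 95: R from 60
Insert 77: R from 60 -> L from 95
Insert 7: L from 60
Insert 40: L from 60 -> R from 7
Insert 17: L from 60 -> R from 7 -> L from 40
Insert 36: L from 60 -> R from 7 -> L from 40 -> R from 17

In-order: [7, 17, 36, 40, 60, 77, 95]


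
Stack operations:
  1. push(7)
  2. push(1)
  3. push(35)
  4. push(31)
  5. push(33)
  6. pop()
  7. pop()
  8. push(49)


push(7) -> [7]
push(1) -> [7, 1]
push(35) -> [7, 1, 35]
push(31) -> [7, 1, 35, 31]
push(33) -> [7, 1, 35, 31, 33]
pop()->33, [7, 1, 35, 31]
pop()->31, [7, 1, 35]
push(49) -> [7, 1, 35, 49]

Final stack: [7, 1, 35, 49]


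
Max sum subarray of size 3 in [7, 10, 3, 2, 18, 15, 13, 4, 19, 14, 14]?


[0:3]: 20
[1:4]: 15
[2:5]: 23
[3:6]: 35
[4:7]: 46
[5:8]: 32
[6:9]: 36
[7:10]: 37
[8:11]: 47

Max: 47 at [8:11]


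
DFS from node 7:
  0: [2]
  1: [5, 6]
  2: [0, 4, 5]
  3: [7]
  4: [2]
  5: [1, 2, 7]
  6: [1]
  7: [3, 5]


Visit 7, push [5, 3]
Visit 3, push []
Visit 5, push [2, 1]
Visit 1, push [6]
Visit 6, push []
Visit 2, push [4, 0]
Visit 0, push []
Visit 4, push []

DFS order: [7, 3, 5, 1, 6, 2, 0, 4]


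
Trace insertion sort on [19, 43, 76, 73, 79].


Initial: [19, 43, 76, 73, 79]
Insert 43: [19, 43, 76, 73, 79]
Insert 76: [19, 43, 76, 73, 79]
Insert 73: [19, 43, 73, 76, 79]
Insert 79: [19, 43, 73, 76, 79]

Sorted: [19, 43, 73, 76, 79]


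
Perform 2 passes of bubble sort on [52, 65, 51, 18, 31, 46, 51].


Initial: [52, 65, 51, 18, 31, 46, 51]
Pass 1: [52, 51, 18, 31, 46, 51, 65] (5 swaps)
Pass 2: [51, 18, 31, 46, 51, 52, 65] (5 swaps)

After 2 passes: [51, 18, 31, 46, 51, 52, 65]


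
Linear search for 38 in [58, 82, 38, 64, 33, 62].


i=0: 58!=38
i=1: 82!=38
i=2: 38==38 found!

Found at 2, 3 comps


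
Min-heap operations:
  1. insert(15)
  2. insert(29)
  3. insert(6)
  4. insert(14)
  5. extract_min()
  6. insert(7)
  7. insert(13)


insert(15) -> [15]
insert(29) -> [15, 29]
insert(6) -> [6, 29, 15]
insert(14) -> [6, 14, 15, 29]
extract_min()->6, [14, 29, 15]
insert(7) -> [7, 14, 15, 29]
insert(13) -> [7, 13, 15, 29, 14]

Final heap: [7, 13, 15, 29, 14]


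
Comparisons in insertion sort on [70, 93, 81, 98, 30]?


Algorithm: insertion sort
Input: [70, 93, 81, 98, 30]
Sorted: [30, 70, 81, 93, 98]

8


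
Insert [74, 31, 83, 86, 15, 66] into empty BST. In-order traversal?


Insert 74: root
Insert 31: L from 74
Insert 83: R from 74
Insert 86: R from 74 -> R from 83
Insert 15: L from 74 -> L from 31
Insert 66: L from 74 -> R from 31

In-order: [15, 31, 66, 74, 83, 86]


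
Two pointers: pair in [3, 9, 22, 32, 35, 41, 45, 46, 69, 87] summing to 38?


lo=0(3)+hi=9(87)=90
lo=0(3)+hi=8(69)=72
lo=0(3)+hi=7(46)=49
lo=0(3)+hi=6(45)=48
lo=0(3)+hi=5(41)=44
lo=0(3)+hi=4(35)=38

Yes: 3+35=38


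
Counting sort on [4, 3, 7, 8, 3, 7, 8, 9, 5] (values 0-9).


Input: [4, 3, 7, 8, 3, 7, 8, 9, 5]
Counts: [0, 0, 0, 2, 1, 1, 0, 2, 2, 1]

Sorted: [3, 3, 4, 5, 7, 7, 8, 8, 9]


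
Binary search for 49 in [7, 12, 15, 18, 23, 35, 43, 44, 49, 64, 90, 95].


Step 1: lo=0, hi=11, mid=5, val=35
Step 2: lo=6, hi=11, mid=8, val=49

Found at index 8


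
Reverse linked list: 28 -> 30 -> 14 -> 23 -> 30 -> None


Step 1: curr=28, set curr.next=prev(None) | reversed so far: 28
Step 2: curr=30, set curr.next=prev(28) | reversed so far: 30 -> 28
Step 3: curr=14, set curr.next=prev(30) | reversed so far: 14 -> 30 -> 28
Step 4: curr=23, set curr.next=prev(14) | reversed so far: 23 -> 14 -> 30 -> 28
Step 5: curr=30, set curr.next=prev(23) | reversed so far: 30 -> 23 -> 14 -> 30 -> 28

30 -> 23 -> 14 -> 30 -> 28 -> None


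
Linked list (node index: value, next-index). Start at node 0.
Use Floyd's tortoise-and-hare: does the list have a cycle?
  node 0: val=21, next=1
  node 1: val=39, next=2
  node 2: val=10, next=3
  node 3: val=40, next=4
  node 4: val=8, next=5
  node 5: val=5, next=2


Floyd's tortoise (slow, +1) and hare (fast, +2):
  init: slow=0, fast=0
  step 1: slow=1, fast=2
  step 2: slow=2, fast=4
  step 3: slow=3, fast=2
  step 4: slow=4, fast=4
  slow == fast at node 4: cycle detected

Cycle: yes


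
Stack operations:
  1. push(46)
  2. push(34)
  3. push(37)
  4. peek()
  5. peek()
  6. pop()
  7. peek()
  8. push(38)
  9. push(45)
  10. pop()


push(46) -> [46]
push(34) -> [46, 34]
push(37) -> [46, 34, 37]
peek()->37
peek()->37
pop()->37, [46, 34]
peek()->34
push(38) -> [46, 34, 38]
push(45) -> [46, 34, 38, 45]
pop()->45, [46, 34, 38]

Final stack: [46, 34, 38]


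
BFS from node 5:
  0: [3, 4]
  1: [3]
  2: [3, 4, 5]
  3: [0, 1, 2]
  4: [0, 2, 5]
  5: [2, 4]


Visit 5, enqueue [2, 4]
Visit 2, enqueue [3]
Visit 4, enqueue [0]
Visit 3, enqueue [1]
Visit 0, enqueue []
Visit 1, enqueue []

BFS order: [5, 2, 4, 3, 0, 1]


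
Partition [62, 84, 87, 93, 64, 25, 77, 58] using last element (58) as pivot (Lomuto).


Pivot: 58
  25 <= 58: swap -> [25, 84, 87, 93, 64, 62, 77, 58]
Place pivot at 1: [25, 58, 87, 93, 64, 62, 77, 84]

Partitioned: [25, 58, 87, 93, 64, 62, 77, 84]


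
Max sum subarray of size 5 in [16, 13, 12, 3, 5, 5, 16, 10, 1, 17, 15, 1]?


[0:5]: 49
[1:6]: 38
[2:7]: 41
[3:8]: 39
[4:9]: 37
[5:10]: 49
[6:11]: 59
[7:12]: 44

Max: 59 at [6:11]


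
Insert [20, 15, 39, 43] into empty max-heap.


Insert 20: [20]
Insert 15: [20, 15]
Insert 39: [39, 15, 20]
Insert 43: [43, 39, 20, 15]

Final heap: [43, 39, 20, 15]


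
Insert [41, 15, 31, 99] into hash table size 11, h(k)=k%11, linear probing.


Insert 41: h=8 -> slot 8
Insert 15: h=4 -> slot 4
Insert 31: h=9 -> slot 9
Insert 99: h=0 -> slot 0

Table: [99, None, None, None, 15, None, None, None, 41, 31, None]


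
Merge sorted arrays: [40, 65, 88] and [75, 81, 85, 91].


Take 40 from A
Take 65 from A
Take 75 from B
Take 81 from B
Take 85 from B
Take 88 from A

Merged: [40, 65, 75, 81, 85, 88, 91]


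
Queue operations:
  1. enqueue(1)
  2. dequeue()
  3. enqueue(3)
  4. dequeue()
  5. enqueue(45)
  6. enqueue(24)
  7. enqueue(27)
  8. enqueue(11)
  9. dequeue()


enqueue(1) -> [1]
dequeue()->1, []
enqueue(3) -> [3]
dequeue()->3, []
enqueue(45) -> [45]
enqueue(24) -> [45, 24]
enqueue(27) -> [45, 24, 27]
enqueue(11) -> [45, 24, 27, 11]
dequeue()->45, [24, 27, 11]

Final queue: [24, 27, 11]


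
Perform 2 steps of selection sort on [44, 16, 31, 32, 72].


Initial: [44, 16, 31, 32, 72]
Step 1: min=16 at 1
  Swap: [16, 44, 31, 32, 72]
Step 2: min=31 at 2
  Swap: [16, 31, 44, 32, 72]

After 2 steps: [16, 31, 44, 32, 72]


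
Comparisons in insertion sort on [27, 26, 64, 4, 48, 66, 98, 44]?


Algorithm: insertion sort
Input: [27, 26, 64, 4, 48, 66, 98, 44]
Sorted: [4, 26, 27, 44, 48, 64, 66, 98]

14


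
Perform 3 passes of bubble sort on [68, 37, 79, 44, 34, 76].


Initial: [68, 37, 79, 44, 34, 76]
Pass 1: [37, 68, 44, 34, 76, 79] (4 swaps)
Pass 2: [37, 44, 34, 68, 76, 79] (2 swaps)
Pass 3: [37, 34, 44, 68, 76, 79] (1 swaps)

After 3 passes: [37, 34, 44, 68, 76, 79]


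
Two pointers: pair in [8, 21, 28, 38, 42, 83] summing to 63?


lo=0(8)+hi=5(83)=91
lo=0(8)+hi=4(42)=50
lo=1(21)+hi=4(42)=63

Yes: 21+42=63


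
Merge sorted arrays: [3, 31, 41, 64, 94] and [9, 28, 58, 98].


Take 3 from A
Take 9 from B
Take 28 from B
Take 31 from A
Take 41 from A
Take 58 from B
Take 64 from A
Take 94 from A

Merged: [3, 9, 28, 31, 41, 58, 64, 94, 98]


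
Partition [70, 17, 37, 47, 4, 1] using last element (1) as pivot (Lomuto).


Pivot: 1
Place pivot at 0: [1, 17, 37, 47, 4, 70]

Partitioned: [1, 17, 37, 47, 4, 70]


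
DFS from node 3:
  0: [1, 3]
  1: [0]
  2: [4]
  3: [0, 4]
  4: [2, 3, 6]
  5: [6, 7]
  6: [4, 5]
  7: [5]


Visit 3, push [4, 0]
Visit 0, push [1]
Visit 1, push []
Visit 4, push [6, 2]
Visit 2, push []
Visit 6, push [5]
Visit 5, push [7]
Visit 7, push []

DFS order: [3, 0, 1, 4, 2, 6, 5, 7]


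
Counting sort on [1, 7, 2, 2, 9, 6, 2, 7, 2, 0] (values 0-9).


Input: [1, 7, 2, 2, 9, 6, 2, 7, 2, 0]
Counts: [1, 1, 4, 0, 0, 0, 1, 2, 0, 1]

Sorted: [0, 1, 2, 2, 2, 2, 6, 7, 7, 9]


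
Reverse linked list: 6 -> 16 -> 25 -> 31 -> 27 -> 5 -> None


Step 1: curr=6, set curr.next=prev(None) | reversed so far: 6
Step 2: curr=16, set curr.next=prev(6) | reversed so far: 16 -> 6
Step 3: curr=25, set curr.next=prev(16) | reversed so far: 25 -> 16 -> 6
Step 4: curr=31, set curr.next=prev(25) | reversed so far: 31 -> 25 -> 16 -> 6
Step 5: curr=27, set curr.next=prev(31) | reversed so far: 27 -> 31 -> 25 -> 16 -> 6
Step 6: curr=5, set curr.next=prev(27) | reversed so far: 5 -> 27 -> 31 -> 25 -> 16 -> 6

5 -> 27 -> 31 -> 25 -> 16 -> 6 -> None


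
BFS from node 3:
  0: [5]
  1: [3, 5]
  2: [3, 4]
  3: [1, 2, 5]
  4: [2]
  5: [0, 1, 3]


Visit 3, enqueue [1, 2, 5]
Visit 1, enqueue []
Visit 2, enqueue [4]
Visit 5, enqueue [0]
Visit 4, enqueue []
Visit 0, enqueue []

BFS order: [3, 1, 2, 5, 4, 0]


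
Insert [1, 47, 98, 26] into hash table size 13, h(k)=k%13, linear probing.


Insert 1: h=1 -> slot 1
Insert 47: h=8 -> slot 8
Insert 98: h=7 -> slot 7
Insert 26: h=0 -> slot 0

Table: [26, 1, None, None, None, None, None, 98, 47, None, None, None, None]


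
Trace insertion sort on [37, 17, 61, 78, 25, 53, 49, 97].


Initial: [37, 17, 61, 78, 25, 53, 49, 97]
Insert 17: [17, 37, 61, 78, 25, 53, 49, 97]
Insert 61: [17, 37, 61, 78, 25, 53, 49, 97]
Insert 78: [17, 37, 61, 78, 25, 53, 49, 97]
Insert 25: [17, 25, 37, 61, 78, 53, 49, 97]
Insert 53: [17, 25, 37, 53, 61, 78, 49, 97]
Insert 49: [17, 25, 37, 49, 53, 61, 78, 97]
Insert 97: [17, 25, 37, 49, 53, 61, 78, 97]

Sorted: [17, 25, 37, 49, 53, 61, 78, 97]


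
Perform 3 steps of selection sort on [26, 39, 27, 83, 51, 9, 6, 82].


Initial: [26, 39, 27, 83, 51, 9, 6, 82]
Step 1: min=6 at 6
  Swap: [6, 39, 27, 83, 51, 9, 26, 82]
Step 2: min=9 at 5
  Swap: [6, 9, 27, 83, 51, 39, 26, 82]
Step 3: min=26 at 6
  Swap: [6, 9, 26, 83, 51, 39, 27, 82]

After 3 steps: [6, 9, 26, 83, 51, 39, 27, 82]


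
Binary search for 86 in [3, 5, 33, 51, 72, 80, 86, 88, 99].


Step 1: lo=0, hi=8, mid=4, val=72
Step 2: lo=5, hi=8, mid=6, val=86

Found at index 6


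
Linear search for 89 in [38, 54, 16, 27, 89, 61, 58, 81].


i=0: 38!=89
i=1: 54!=89
i=2: 16!=89
i=3: 27!=89
i=4: 89==89 found!

Found at 4, 5 comps


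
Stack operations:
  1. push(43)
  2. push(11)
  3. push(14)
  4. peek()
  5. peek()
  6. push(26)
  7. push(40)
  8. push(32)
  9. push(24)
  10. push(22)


push(43) -> [43]
push(11) -> [43, 11]
push(14) -> [43, 11, 14]
peek()->14
peek()->14
push(26) -> [43, 11, 14, 26]
push(40) -> [43, 11, 14, 26, 40]
push(32) -> [43, 11, 14, 26, 40, 32]
push(24) -> [43, 11, 14, 26, 40, 32, 24]
push(22) -> [43, 11, 14, 26, 40, 32, 24, 22]

Final stack: [43, 11, 14, 26, 40, 32, 24, 22]


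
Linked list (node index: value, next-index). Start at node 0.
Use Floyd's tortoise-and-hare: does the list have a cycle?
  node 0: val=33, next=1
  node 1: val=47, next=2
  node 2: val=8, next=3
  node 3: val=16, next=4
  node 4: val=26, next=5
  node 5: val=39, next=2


Floyd's tortoise (slow, +1) and hare (fast, +2):
  init: slow=0, fast=0
  step 1: slow=1, fast=2
  step 2: slow=2, fast=4
  step 3: slow=3, fast=2
  step 4: slow=4, fast=4
  slow == fast at node 4: cycle detected

Cycle: yes


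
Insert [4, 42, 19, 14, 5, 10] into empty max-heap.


Insert 4: [4]
Insert 42: [42, 4]
Insert 19: [42, 4, 19]
Insert 14: [42, 14, 19, 4]
Insert 5: [42, 14, 19, 4, 5]
Insert 10: [42, 14, 19, 4, 5, 10]

Final heap: [42, 14, 19, 4, 5, 10]


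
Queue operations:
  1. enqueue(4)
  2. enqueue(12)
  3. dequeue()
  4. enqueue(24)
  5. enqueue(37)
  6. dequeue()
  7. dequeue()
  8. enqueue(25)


enqueue(4) -> [4]
enqueue(12) -> [4, 12]
dequeue()->4, [12]
enqueue(24) -> [12, 24]
enqueue(37) -> [12, 24, 37]
dequeue()->12, [24, 37]
dequeue()->24, [37]
enqueue(25) -> [37, 25]

Final queue: [37, 25]


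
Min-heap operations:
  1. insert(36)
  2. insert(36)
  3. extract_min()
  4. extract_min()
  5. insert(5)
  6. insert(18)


insert(36) -> [36]
insert(36) -> [36, 36]
extract_min()->36, [36]
extract_min()->36, []
insert(5) -> [5]
insert(18) -> [5, 18]

Final heap: [5, 18]


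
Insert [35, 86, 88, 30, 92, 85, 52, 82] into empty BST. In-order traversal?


Insert 35: root
Insert 86: R from 35
Insert 88: R from 35 -> R from 86
Insert 30: L from 35
Insert 92: R from 35 -> R from 86 -> R from 88
Insert 85: R from 35 -> L from 86
Insert 52: R from 35 -> L from 86 -> L from 85
Insert 82: R from 35 -> L from 86 -> L from 85 -> R from 52

In-order: [30, 35, 52, 82, 85, 86, 88, 92]


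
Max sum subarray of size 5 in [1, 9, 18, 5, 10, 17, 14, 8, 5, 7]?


[0:5]: 43
[1:6]: 59
[2:7]: 64
[3:8]: 54
[4:9]: 54
[5:10]: 51

Max: 64 at [2:7]


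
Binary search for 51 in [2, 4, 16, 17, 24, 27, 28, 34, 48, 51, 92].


Step 1: lo=0, hi=10, mid=5, val=27
Step 2: lo=6, hi=10, mid=8, val=48
Step 3: lo=9, hi=10, mid=9, val=51

Found at index 9


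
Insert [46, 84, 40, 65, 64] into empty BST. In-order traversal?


Insert 46: root
Insert 84: R from 46
Insert 40: L from 46
Insert 65: R from 46 -> L from 84
Insert 64: R from 46 -> L from 84 -> L from 65

In-order: [40, 46, 64, 65, 84]


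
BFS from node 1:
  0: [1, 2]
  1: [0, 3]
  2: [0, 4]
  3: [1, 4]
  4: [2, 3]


Visit 1, enqueue [0, 3]
Visit 0, enqueue [2]
Visit 3, enqueue [4]
Visit 2, enqueue []
Visit 4, enqueue []

BFS order: [1, 0, 3, 2, 4]


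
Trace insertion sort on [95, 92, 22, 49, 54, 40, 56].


Initial: [95, 92, 22, 49, 54, 40, 56]
Insert 92: [92, 95, 22, 49, 54, 40, 56]
Insert 22: [22, 92, 95, 49, 54, 40, 56]
Insert 49: [22, 49, 92, 95, 54, 40, 56]
Insert 54: [22, 49, 54, 92, 95, 40, 56]
Insert 40: [22, 40, 49, 54, 92, 95, 56]
Insert 56: [22, 40, 49, 54, 56, 92, 95]

Sorted: [22, 40, 49, 54, 56, 92, 95]


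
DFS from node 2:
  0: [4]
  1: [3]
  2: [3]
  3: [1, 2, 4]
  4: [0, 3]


Visit 2, push [3]
Visit 3, push [4, 1]
Visit 1, push []
Visit 4, push [0]
Visit 0, push []

DFS order: [2, 3, 1, 4, 0]


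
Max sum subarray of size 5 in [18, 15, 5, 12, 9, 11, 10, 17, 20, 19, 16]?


[0:5]: 59
[1:6]: 52
[2:7]: 47
[3:8]: 59
[4:9]: 67
[5:10]: 77
[6:11]: 82

Max: 82 at [6:11]


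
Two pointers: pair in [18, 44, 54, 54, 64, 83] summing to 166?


lo=0(18)+hi=5(83)=101
lo=1(44)+hi=5(83)=127
lo=2(54)+hi=5(83)=137
lo=3(54)+hi=5(83)=137
lo=4(64)+hi=5(83)=147

No pair found


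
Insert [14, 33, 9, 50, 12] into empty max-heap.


Insert 14: [14]
Insert 33: [33, 14]
Insert 9: [33, 14, 9]
Insert 50: [50, 33, 9, 14]
Insert 12: [50, 33, 9, 14, 12]

Final heap: [50, 33, 9, 14, 12]


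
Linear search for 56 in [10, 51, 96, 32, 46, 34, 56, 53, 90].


i=0: 10!=56
i=1: 51!=56
i=2: 96!=56
i=3: 32!=56
i=4: 46!=56
i=5: 34!=56
i=6: 56==56 found!

Found at 6, 7 comps


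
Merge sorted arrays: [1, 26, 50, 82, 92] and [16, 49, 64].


Take 1 from A
Take 16 from B
Take 26 from A
Take 49 from B
Take 50 from A
Take 64 from B

Merged: [1, 16, 26, 49, 50, 64, 82, 92]


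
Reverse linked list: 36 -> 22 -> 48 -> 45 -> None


Step 1: curr=36, set curr.next=prev(None) | reversed so far: 36
Step 2: curr=22, set curr.next=prev(36) | reversed so far: 22 -> 36
Step 3: curr=48, set curr.next=prev(22) | reversed so far: 48 -> 22 -> 36
Step 4: curr=45, set curr.next=prev(48) | reversed so far: 45 -> 48 -> 22 -> 36

45 -> 48 -> 22 -> 36 -> None


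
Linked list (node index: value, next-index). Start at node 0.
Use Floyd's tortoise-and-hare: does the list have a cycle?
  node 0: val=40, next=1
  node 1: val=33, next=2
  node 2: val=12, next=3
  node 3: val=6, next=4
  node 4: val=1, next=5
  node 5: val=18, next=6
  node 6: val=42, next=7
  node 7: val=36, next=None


Floyd's tortoise (slow, +1) and hare (fast, +2):
  init: slow=0, fast=0
  step 1: slow=1, fast=2
  step 2: slow=2, fast=4
  step 3: slow=3, fast=6
  step 4: fast 6->7->None, no cycle

Cycle: no


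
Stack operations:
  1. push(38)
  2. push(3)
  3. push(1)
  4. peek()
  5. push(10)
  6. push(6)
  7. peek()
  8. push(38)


push(38) -> [38]
push(3) -> [38, 3]
push(1) -> [38, 3, 1]
peek()->1
push(10) -> [38, 3, 1, 10]
push(6) -> [38, 3, 1, 10, 6]
peek()->6
push(38) -> [38, 3, 1, 10, 6, 38]

Final stack: [38, 3, 1, 10, 6, 38]


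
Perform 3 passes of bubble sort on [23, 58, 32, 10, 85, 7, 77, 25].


Initial: [23, 58, 32, 10, 85, 7, 77, 25]
Pass 1: [23, 32, 10, 58, 7, 77, 25, 85] (5 swaps)
Pass 2: [23, 10, 32, 7, 58, 25, 77, 85] (3 swaps)
Pass 3: [10, 23, 7, 32, 25, 58, 77, 85] (3 swaps)

After 3 passes: [10, 23, 7, 32, 25, 58, 77, 85]


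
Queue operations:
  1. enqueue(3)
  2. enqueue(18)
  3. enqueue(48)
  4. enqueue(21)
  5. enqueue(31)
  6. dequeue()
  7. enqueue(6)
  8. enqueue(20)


enqueue(3) -> [3]
enqueue(18) -> [3, 18]
enqueue(48) -> [3, 18, 48]
enqueue(21) -> [3, 18, 48, 21]
enqueue(31) -> [3, 18, 48, 21, 31]
dequeue()->3, [18, 48, 21, 31]
enqueue(6) -> [18, 48, 21, 31, 6]
enqueue(20) -> [18, 48, 21, 31, 6, 20]

Final queue: [18, 48, 21, 31, 6, 20]


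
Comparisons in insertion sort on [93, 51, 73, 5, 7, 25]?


Algorithm: insertion sort
Input: [93, 51, 73, 5, 7, 25]
Sorted: [5, 7, 25, 51, 73, 93]

14


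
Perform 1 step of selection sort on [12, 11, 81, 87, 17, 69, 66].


Initial: [12, 11, 81, 87, 17, 69, 66]
Step 1: min=11 at 1
  Swap: [11, 12, 81, 87, 17, 69, 66]

After 1 step: [11, 12, 81, 87, 17, 69, 66]


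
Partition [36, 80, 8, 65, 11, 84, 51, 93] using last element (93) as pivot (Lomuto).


Pivot: 93
  36 <= 93: advance i (no swap)
  80 <= 93: advance i (no swap)
  8 <= 93: advance i (no swap)
  65 <= 93: advance i (no swap)
  11 <= 93: advance i (no swap)
  84 <= 93: advance i (no swap)
  51 <= 93: advance i (no swap)
Place pivot at 7: [36, 80, 8, 65, 11, 84, 51, 93]

Partitioned: [36, 80, 8, 65, 11, 84, 51, 93]


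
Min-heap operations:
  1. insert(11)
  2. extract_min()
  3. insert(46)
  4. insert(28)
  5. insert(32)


insert(11) -> [11]
extract_min()->11, []
insert(46) -> [46]
insert(28) -> [28, 46]
insert(32) -> [28, 46, 32]

Final heap: [28, 46, 32]


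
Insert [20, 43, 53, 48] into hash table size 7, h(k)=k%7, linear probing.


Insert 20: h=6 -> slot 6
Insert 43: h=1 -> slot 1
Insert 53: h=4 -> slot 4
Insert 48: h=6, 1 probes -> slot 0

Table: [48, 43, None, None, 53, None, 20]


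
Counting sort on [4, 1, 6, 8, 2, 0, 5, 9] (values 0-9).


Input: [4, 1, 6, 8, 2, 0, 5, 9]
Counts: [1, 1, 1, 0, 1, 1, 1, 0, 1, 1]

Sorted: [0, 1, 2, 4, 5, 6, 8, 9]


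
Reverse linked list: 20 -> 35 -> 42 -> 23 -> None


Step 1: curr=20, set curr.next=prev(None) | reversed so far: 20
Step 2: curr=35, set curr.next=prev(20) | reversed so far: 35 -> 20
Step 3: curr=42, set curr.next=prev(35) | reversed so far: 42 -> 35 -> 20
Step 4: curr=23, set curr.next=prev(42) | reversed so far: 23 -> 42 -> 35 -> 20

23 -> 42 -> 35 -> 20 -> None


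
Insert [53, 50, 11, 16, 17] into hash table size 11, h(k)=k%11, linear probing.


Insert 53: h=9 -> slot 9
Insert 50: h=6 -> slot 6
Insert 11: h=0 -> slot 0
Insert 16: h=5 -> slot 5
Insert 17: h=6, 1 probes -> slot 7

Table: [11, None, None, None, None, 16, 50, 17, None, 53, None]


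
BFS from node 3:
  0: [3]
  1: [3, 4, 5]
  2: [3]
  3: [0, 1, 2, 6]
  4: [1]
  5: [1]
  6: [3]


Visit 3, enqueue [0, 1, 2, 6]
Visit 0, enqueue []
Visit 1, enqueue [4, 5]
Visit 2, enqueue []
Visit 6, enqueue []
Visit 4, enqueue []
Visit 5, enqueue []

BFS order: [3, 0, 1, 2, 6, 4, 5]


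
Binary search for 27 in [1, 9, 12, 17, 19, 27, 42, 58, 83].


Step 1: lo=0, hi=8, mid=4, val=19
Step 2: lo=5, hi=8, mid=6, val=42
Step 3: lo=5, hi=5, mid=5, val=27

Found at index 5


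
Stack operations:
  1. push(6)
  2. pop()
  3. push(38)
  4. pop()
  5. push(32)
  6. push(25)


push(6) -> [6]
pop()->6, []
push(38) -> [38]
pop()->38, []
push(32) -> [32]
push(25) -> [32, 25]

Final stack: [32, 25]


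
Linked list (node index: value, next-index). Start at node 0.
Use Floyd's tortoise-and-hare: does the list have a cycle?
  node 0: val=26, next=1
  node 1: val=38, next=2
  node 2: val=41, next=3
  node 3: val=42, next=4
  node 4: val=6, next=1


Floyd's tortoise (slow, +1) and hare (fast, +2):
  init: slow=0, fast=0
  step 1: slow=1, fast=2
  step 2: slow=2, fast=4
  step 3: slow=3, fast=2
  step 4: slow=4, fast=4
  slow == fast at node 4: cycle detected

Cycle: yes


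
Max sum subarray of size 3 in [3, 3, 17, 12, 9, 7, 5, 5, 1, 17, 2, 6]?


[0:3]: 23
[1:4]: 32
[2:5]: 38
[3:6]: 28
[4:7]: 21
[5:8]: 17
[6:9]: 11
[7:10]: 23
[8:11]: 20
[9:12]: 25

Max: 38 at [2:5]


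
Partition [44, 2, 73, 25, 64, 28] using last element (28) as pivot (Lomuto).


Pivot: 28
  2 <= 28: swap -> [2, 44, 73, 25, 64, 28]
  25 <= 28: swap -> [2, 25, 73, 44, 64, 28]
Place pivot at 2: [2, 25, 28, 44, 64, 73]

Partitioned: [2, 25, 28, 44, 64, 73]


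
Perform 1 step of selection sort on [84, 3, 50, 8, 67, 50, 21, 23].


Initial: [84, 3, 50, 8, 67, 50, 21, 23]
Step 1: min=3 at 1
  Swap: [3, 84, 50, 8, 67, 50, 21, 23]

After 1 step: [3, 84, 50, 8, 67, 50, 21, 23]


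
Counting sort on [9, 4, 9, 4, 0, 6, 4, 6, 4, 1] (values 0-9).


Input: [9, 4, 9, 4, 0, 6, 4, 6, 4, 1]
Counts: [1, 1, 0, 0, 4, 0, 2, 0, 0, 2]

Sorted: [0, 1, 4, 4, 4, 4, 6, 6, 9, 9]


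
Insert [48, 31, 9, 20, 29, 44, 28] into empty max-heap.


Insert 48: [48]
Insert 31: [48, 31]
Insert 9: [48, 31, 9]
Insert 20: [48, 31, 9, 20]
Insert 29: [48, 31, 9, 20, 29]
Insert 44: [48, 31, 44, 20, 29, 9]
Insert 28: [48, 31, 44, 20, 29, 9, 28]

Final heap: [48, 31, 44, 20, 29, 9, 28]


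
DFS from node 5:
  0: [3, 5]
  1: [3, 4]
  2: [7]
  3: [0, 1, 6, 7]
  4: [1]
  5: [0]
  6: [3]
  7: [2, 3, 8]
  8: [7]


Visit 5, push [0]
Visit 0, push [3]
Visit 3, push [7, 6, 1]
Visit 1, push [4]
Visit 4, push []
Visit 6, push []
Visit 7, push [8, 2]
Visit 2, push []
Visit 8, push []

DFS order: [5, 0, 3, 1, 4, 6, 7, 2, 8]


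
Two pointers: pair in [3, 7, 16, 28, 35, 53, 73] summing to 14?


lo=0(3)+hi=6(73)=76
lo=0(3)+hi=5(53)=56
lo=0(3)+hi=4(35)=38
lo=0(3)+hi=3(28)=31
lo=0(3)+hi=2(16)=19
lo=0(3)+hi=1(7)=10

No pair found


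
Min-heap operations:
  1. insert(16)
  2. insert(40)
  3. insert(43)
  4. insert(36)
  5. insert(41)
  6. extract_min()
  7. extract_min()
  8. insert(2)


insert(16) -> [16]
insert(40) -> [16, 40]
insert(43) -> [16, 40, 43]
insert(36) -> [16, 36, 43, 40]
insert(41) -> [16, 36, 43, 40, 41]
extract_min()->16, [36, 40, 43, 41]
extract_min()->36, [40, 41, 43]
insert(2) -> [2, 40, 43, 41]

Final heap: [2, 40, 43, 41]


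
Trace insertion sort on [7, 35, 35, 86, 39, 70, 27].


Initial: [7, 35, 35, 86, 39, 70, 27]
Insert 35: [7, 35, 35, 86, 39, 70, 27]
Insert 35: [7, 35, 35, 86, 39, 70, 27]
Insert 86: [7, 35, 35, 86, 39, 70, 27]
Insert 39: [7, 35, 35, 39, 86, 70, 27]
Insert 70: [7, 35, 35, 39, 70, 86, 27]
Insert 27: [7, 27, 35, 35, 39, 70, 86]

Sorted: [7, 27, 35, 35, 39, 70, 86]


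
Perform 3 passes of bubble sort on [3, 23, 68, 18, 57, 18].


Initial: [3, 23, 68, 18, 57, 18]
Pass 1: [3, 23, 18, 57, 18, 68] (3 swaps)
Pass 2: [3, 18, 23, 18, 57, 68] (2 swaps)
Pass 3: [3, 18, 18, 23, 57, 68] (1 swaps)

After 3 passes: [3, 18, 18, 23, 57, 68]


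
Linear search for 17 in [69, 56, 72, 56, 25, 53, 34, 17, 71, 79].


i=0: 69!=17
i=1: 56!=17
i=2: 72!=17
i=3: 56!=17
i=4: 25!=17
i=5: 53!=17
i=6: 34!=17
i=7: 17==17 found!

Found at 7, 8 comps


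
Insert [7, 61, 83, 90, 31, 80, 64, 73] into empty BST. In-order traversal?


Insert 7: root
Insert 61: R from 7
Insert 83: R from 7 -> R from 61
Insert 90: R from 7 -> R from 61 -> R from 83
Insert 31: R from 7 -> L from 61
Insert 80: R from 7 -> R from 61 -> L from 83
Insert 64: R from 7 -> R from 61 -> L from 83 -> L from 80
Insert 73: R from 7 -> R from 61 -> L from 83 -> L from 80 -> R from 64

In-order: [7, 31, 61, 64, 73, 80, 83, 90]


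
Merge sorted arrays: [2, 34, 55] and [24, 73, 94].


Take 2 from A
Take 24 from B
Take 34 from A
Take 55 from A

Merged: [2, 24, 34, 55, 73, 94]


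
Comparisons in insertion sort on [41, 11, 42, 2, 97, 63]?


Algorithm: insertion sort
Input: [41, 11, 42, 2, 97, 63]
Sorted: [2, 11, 41, 42, 63, 97]

8


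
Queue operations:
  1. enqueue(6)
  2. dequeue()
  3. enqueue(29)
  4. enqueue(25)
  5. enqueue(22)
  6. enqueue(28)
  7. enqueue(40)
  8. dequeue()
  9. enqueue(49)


enqueue(6) -> [6]
dequeue()->6, []
enqueue(29) -> [29]
enqueue(25) -> [29, 25]
enqueue(22) -> [29, 25, 22]
enqueue(28) -> [29, 25, 22, 28]
enqueue(40) -> [29, 25, 22, 28, 40]
dequeue()->29, [25, 22, 28, 40]
enqueue(49) -> [25, 22, 28, 40, 49]

Final queue: [25, 22, 28, 40, 49]


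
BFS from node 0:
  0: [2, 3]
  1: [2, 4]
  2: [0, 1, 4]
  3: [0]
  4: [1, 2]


Visit 0, enqueue [2, 3]
Visit 2, enqueue [1, 4]
Visit 3, enqueue []
Visit 1, enqueue []
Visit 4, enqueue []

BFS order: [0, 2, 3, 1, 4]


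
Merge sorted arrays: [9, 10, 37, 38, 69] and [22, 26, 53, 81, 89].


Take 9 from A
Take 10 from A
Take 22 from B
Take 26 from B
Take 37 from A
Take 38 from A
Take 53 from B
Take 69 from A

Merged: [9, 10, 22, 26, 37, 38, 53, 69, 81, 89]


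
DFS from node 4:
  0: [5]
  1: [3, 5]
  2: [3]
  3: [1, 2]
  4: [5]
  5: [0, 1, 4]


Visit 4, push [5]
Visit 5, push [1, 0]
Visit 0, push []
Visit 1, push [3]
Visit 3, push [2]
Visit 2, push []

DFS order: [4, 5, 0, 1, 3, 2]


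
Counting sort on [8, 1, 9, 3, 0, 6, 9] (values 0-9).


Input: [8, 1, 9, 3, 0, 6, 9]
Counts: [1, 1, 0, 1, 0, 0, 1, 0, 1, 2]

Sorted: [0, 1, 3, 6, 8, 9, 9]


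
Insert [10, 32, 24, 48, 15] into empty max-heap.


Insert 10: [10]
Insert 32: [32, 10]
Insert 24: [32, 10, 24]
Insert 48: [48, 32, 24, 10]
Insert 15: [48, 32, 24, 10, 15]

Final heap: [48, 32, 24, 10, 15]


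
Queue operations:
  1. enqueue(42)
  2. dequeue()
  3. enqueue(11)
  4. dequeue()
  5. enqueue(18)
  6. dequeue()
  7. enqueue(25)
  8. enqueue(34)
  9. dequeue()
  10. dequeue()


enqueue(42) -> [42]
dequeue()->42, []
enqueue(11) -> [11]
dequeue()->11, []
enqueue(18) -> [18]
dequeue()->18, []
enqueue(25) -> [25]
enqueue(34) -> [25, 34]
dequeue()->25, [34]
dequeue()->34, []

Final queue: []


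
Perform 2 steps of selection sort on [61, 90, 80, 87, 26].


Initial: [61, 90, 80, 87, 26]
Step 1: min=26 at 4
  Swap: [26, 90, 80, 87, 61]
Step 2: min=61 at 4
  Swap: [26, 61, 80, 87, 90]

After 2 steps: [26, 61, 80, 87, 90]


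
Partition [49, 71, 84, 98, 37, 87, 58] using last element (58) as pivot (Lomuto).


Pivot: 58
  49 <= 58: advance i (no swap)
  37 <= 58: swap -> [49, 37, 84, 98, 71, 87, 58]
Place pivot at 2: [49, 37, 58, 98, 71, 87, 84]

Partitioned: [49, 37, 58, 98, 71, 87, 84]


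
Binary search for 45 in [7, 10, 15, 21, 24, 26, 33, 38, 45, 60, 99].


Step 1: lo=0, hi=10, mid=5, val=26
Step 2: lo=6, hi=10, mid=8, val=45

Found at index 8


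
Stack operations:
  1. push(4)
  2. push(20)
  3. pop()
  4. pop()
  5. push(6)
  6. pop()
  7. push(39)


push(4) -> [4]
push(20) -> [4, 20]
pop()->20, [4]
pop()->4, []
push(6) -> [6]
pop()->6, []
push(39) -> [39]

Final stack: [39]


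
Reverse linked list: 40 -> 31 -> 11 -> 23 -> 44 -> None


Step 1: curr=40, set curr.next=prev(None) | reversed so far: 40
Step 2: curr=31, set curr.next=prev(40) | reversed so far: 31 -> 40
Step 3: curr=11, set curr.next=prev(31) | reversed so far: 11 -> 31 -> 40
Step 4: curr=23, set curr.next=prev(11) | reversed so far: 23 -> 11 -> 31 -> 40
Step 5: curr=44, set curr.next=prev(23) | reversed so far: 44 -> 23 -> 11 -> 31 -> 40

44 -> 23 -> 11 -> 31 -> 40 -> None


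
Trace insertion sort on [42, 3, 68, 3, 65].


Initial: [42, 3, 68, 3, 65]
Insert 3: [3, 42, 68, 3, 65]
Insert 68: [3, 42, 68, 3, 65]
Insert 3: [3, 3, 42, 68, 65]
Insert 65: [3, 3, 42, 65, 68]

Sorted: [3, 3, 42, 65, 68]


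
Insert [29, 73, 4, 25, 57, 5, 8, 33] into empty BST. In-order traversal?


Insert 29: root
Insert 73: R from 29
Insert 4: L from 29
Insert 25: L from 29 -> R from 4
Insert 57: R from 29 -> L from 73
Insert 5: L from 29 -> R from 4 -> L from 25
Insert 8: L from 29 -> R from 4 -> L from 25 -> R from 5
Insert 33: R from 29 -> L from 73 -> L from 57

In-order: [4, 5, 8, 25, 29, 33, 57, 73]


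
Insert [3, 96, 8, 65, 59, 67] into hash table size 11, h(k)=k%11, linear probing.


Insert 3: h=3 -> slot 3
Insert 96: h=8 -> slot 8
Insert 8: h=8, 1 probes -> slot 9
Insert 65: h=10 -> slot 10
Insert 59: h=4 -> slot 4
Insert 67: h=1 -> slot 1

Table: [None, 67, None, 3, 59, None, None, None, 96, 8, 65]


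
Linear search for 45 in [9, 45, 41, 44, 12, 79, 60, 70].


i=0: 9!=45
i=1: 45==45 found!

Found at 1, 2 comps


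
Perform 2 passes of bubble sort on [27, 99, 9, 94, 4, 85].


Initial: [27, 99, 9, 94, 4, 85]
Pass 1: [27, 9, 94, 4, 85, 99] (4 swaps)
Pass 2: [9, 27, 4, 85, 94, 99] (3 swaps)

After 2 passes: [9, 27, 4, 85, 94, 99]


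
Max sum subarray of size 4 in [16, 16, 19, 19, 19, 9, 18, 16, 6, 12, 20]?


[0:4]: 70
[1:5]: 73
[2:6]: 66
[3:7]: 65
[4:8]: 62
[5:9]: 49
[6:10]: 52
[7:11]: 54

Max: 73 at [1:5]


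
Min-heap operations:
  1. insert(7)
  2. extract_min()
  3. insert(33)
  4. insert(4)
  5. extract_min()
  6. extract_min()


insert(7) -> [7]
extract_min()->7, []
insert(33) -> [33]
insert(4) -> [4, 33]
extract_min()->4, [33]
extract_min()->33, []

Final heap: []


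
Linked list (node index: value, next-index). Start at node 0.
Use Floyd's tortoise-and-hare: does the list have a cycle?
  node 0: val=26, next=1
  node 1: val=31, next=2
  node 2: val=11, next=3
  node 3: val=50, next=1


Floyd's tortoise (slow, +1) and hare (fast, +2):
  init: slow=0, fast=0
  step 1: slow=1, fast=2
  step 2: slow=2, fast=1
  step 3: slow=3, fast=3
  slow == fast at node 3: cycle detected

Cycle: yes


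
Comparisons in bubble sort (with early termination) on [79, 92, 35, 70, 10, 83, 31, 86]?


Algorithm: bubble sort (with early termination)
Input: [79, 92, 35, 70, 10, 83, 31, 86]
Sorted: [10, 31, 35, 70, 79, 83, 86, 92]

27


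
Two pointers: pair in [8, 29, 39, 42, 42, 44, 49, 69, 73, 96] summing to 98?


lo=0(8)+hi=9(96)=104
lo=0(8)+hi=8(73)=81
lo=1(29)+hi=8(73)=102
lo=1(29)+hi=7(69)=98

Yes: 29+69=98


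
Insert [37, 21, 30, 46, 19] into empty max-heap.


Insert 37: [37]
Insert 21: [37, 21]
Insert 30: [37, 21, 30]
Insert 46: [46, 37, 30, 21]
Insert 19: [46, 37, 30, 21, 19]

Final heap: [46, 37, 30, 21, 19]


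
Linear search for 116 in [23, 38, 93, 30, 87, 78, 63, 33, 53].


i=0: 23!=116
i=1: 38!=116
i=2: 93!=116
i=3: 30!=116
i=4: 87!=116
i=5: 78!=116
i=6: 63!=116
i=7: 33!=116
i=8: 53!=116

Not found, 9 comps


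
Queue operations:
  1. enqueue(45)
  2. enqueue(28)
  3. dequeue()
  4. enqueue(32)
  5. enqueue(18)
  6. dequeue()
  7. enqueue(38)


enqueue(45) -> [45]
enqueue(28) -> [45, 28]
dequeue()->45, [28]
enqueue(32) -> [28, 32]
enqueue(18) -> [28, 32, 18]
dequeue()->28, [32, 18]
enqueue(38) -> [32, 18, 38]

Final queue: [32, 18, 38]


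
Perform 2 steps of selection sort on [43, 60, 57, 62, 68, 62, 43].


Initial: [43, 60, 57, 62, 68, 62, 43]
Step 1: min=43 at 0
  Swap: [43, 60, 57, 62, 68, 62, 43]
Step 2: min=43 at 6
  Swap: [43, 43, 57, 62, 68, 62, 60]

After 2 steps: [43, 43, 57, 62, 68, 62, 60]


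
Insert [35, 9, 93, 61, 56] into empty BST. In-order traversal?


Insert 35: root
Insert 9: L from 35
Insert 93: R from 35
Insert 61: R from 35 -> L from 93
Insert 56: R from 35 -> L from 93 -> L from 61

In-order: [9, 35, 56, 61, 93]


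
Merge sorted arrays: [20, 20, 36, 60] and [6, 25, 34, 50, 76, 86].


Take 6 from B
Take 20 from A
Take 20 from A
Take 25 from B
Take 34 from B
Take 36 from A
Take 50 from B
Take 60 from A

Merged: [6, 20, 20, 25, 34, 36, 50, 60, 76, 86]


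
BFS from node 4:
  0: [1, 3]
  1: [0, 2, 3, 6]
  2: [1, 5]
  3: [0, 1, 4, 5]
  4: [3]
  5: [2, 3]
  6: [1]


Visit 4, enqueue [3]
Visit 3, enqueue [0, 1, 5]
Visit 0, enqueue []
Visit 1, enqueue [2, 6]
Visit 5, enqueue []
Visit 2, enqueue []
Visit 6, enqueue []

BFS order: [4, 3, 0, 1, 5, 2, 6]


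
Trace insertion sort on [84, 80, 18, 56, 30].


Initial: [84, 80, 18, 56, 30]
Insert 80: [80, 84, 18, 56, 30]
Insert 18: [18, 80, 84, 56, 30]
Insert 56: [18, 56, 80, 84, 30]
Insert 30: [18, 30, 56, 80, 84]

Sorted: [18, 30, 56, 80, 84]


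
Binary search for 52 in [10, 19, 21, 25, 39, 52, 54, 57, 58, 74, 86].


Step 1: lo=0, hi=10, mid=5, val=52

Found at index 5


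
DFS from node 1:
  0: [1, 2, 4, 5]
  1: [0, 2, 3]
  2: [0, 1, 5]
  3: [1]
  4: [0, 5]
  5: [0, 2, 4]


Visit 1, push [3, 2, 0]
Visit 0, push [5, 4, 2]
Visit 2, push [5]
Visit 5, push [4]
Visit 4, push []
Visit 3, push []

DFS order: [1, 0, 2, 5, 4, 3]


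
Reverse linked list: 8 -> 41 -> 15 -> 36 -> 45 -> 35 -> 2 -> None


Step 1: curr=8, set curr.next=prev(None) | reversed so far: 8
Step 2: curr=41, set curr.next=prev(8) | reversed so far: 41 -> 8
Step 3: curr=15, set curr.next=prev(41) | reversed so far: 15 -> 41 -> 8
Step 4: curr=36, set curr.next=prev(15) | reversed so far: 36 -> 15 -> 41 -> 8
Step 5: curr=45, set curr.next=prev(36) | reversed so far: 45 -> 36 -> 15 -> 41 -> 8
Step 6: curr=35, set curr.next=prev(45) | reversed so far: 35 -> 45 -> 36 -> 15 -> 41 -> 8
Step 7: curr=2, set curr.next=prev(35) | reversed so far: 2 -> 35 -> 45 -> 36 -> 15 -> 41 -> 8

2 -> 35 -> 45 -> 36 -> 15 -> 41 -> 8 -> None


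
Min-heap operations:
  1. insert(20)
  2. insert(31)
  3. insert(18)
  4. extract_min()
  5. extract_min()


insert(20) -> [20]
insert(31) -> [20, 31]
insert(18) -> [18, 31, 20]
extract_min()->18, [20, 31]
extract_min()->20, [31]

Final heap: [31]


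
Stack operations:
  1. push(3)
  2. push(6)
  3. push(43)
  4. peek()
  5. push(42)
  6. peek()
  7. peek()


push(3) -> [3]
push(6) -> [3, 6]
push(43) -> [3, 6, 43]
peek()->43
push(42) -> [3, 6, 43, 42]
peek()->42
peek()->42

Final stack: [3, 6, 43, 42]


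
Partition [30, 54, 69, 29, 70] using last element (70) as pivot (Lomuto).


Pivot: 70
  30 <= 70: advance i (no swap)
  54 <= 70: advance i (no swap)
  69 <= 70: advance i (no swap)
  29 <= 70: advance i (no swap)
Place pivot at 4: [30, 54, 69, 29, 70]

Partitioned: [30, 54, 69, 29, 70]


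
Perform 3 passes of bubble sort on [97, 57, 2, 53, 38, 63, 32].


Initial: [97, 57, 2, 53, 38, 63, 32]
Pass 1: [57, 2, 53, 38, 63, 32, 97] (6 swaps)
Pass 2: [2, 53, 38, 57, 32, 63, 97] (4 swaps)
Pass 3: [2, 38, 53, 32, 57, 63, 97] (2 swaps)

After 3 passes: [2, 38, 53, 32, 57, 63, 97]


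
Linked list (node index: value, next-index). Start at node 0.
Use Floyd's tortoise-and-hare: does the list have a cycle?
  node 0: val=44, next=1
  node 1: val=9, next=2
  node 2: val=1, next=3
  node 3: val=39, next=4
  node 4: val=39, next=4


Floyd's tortoise (slow, +1) and hare (fast, +2):
  init: slow=0, fast=0
  step 1: slow=1, fast=2
  step 2: slow=2, fast=4
  step 3: slow=3, fast=4
  step 4: slow=4, fast=4
  slow == fast at node 4: cycle detected

Cycle: yes


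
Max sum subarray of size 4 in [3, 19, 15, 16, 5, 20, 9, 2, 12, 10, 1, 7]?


[0:4]: 53
[1:5]: 55
[2:6]: 56
[3:7]: 50
[4:8]: 36
[5:9]: 43
[6:10]: 33
[7:11]: 25
[8:12]: 30

Max: 56 at [2:6]


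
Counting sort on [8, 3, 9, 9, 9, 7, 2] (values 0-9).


Input: [8, 3, 9, 9, 9, 7, 2]
Counts: [0, 0, 1, 1, 0, 0, 0, 1, 1, 3]

Sorted: [2, 3, 7, 8, 9, 9, 9]


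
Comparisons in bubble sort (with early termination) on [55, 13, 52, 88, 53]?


Algorithm: bubble sort (with early termination)
Input: [55, 13, 52, 88, 53]
Sorted: [13, 52, 53, 55, 88]

9


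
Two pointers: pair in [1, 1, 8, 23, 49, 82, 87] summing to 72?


lo=0(1)+hi=6(87)=88
lo=0(1)+hi=5(82)=83
lo=0(1)+hi=4(49)=50
lo=1(1)+hi=4(49)=50
lo=2(8)+hi=4(49)=57
lo=3(23)+hi=4(49)=72

Yes: 23+49=72


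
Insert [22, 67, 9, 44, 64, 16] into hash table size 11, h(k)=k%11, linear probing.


Insert 22: h=0 -> slot 0
Insert 67: h=1 -> slot 1
Insert 9: h=9 -> slot 9
Insert 44: h=0, 2 probes -> slot 2
Insert 64: h=9, 1 probes -> slot 10
Insert 16: h=5 -> slot 5

Table: [22, 67, 44, None, None, 16, None, None, None, 9, 64]


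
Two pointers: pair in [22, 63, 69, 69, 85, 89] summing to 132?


lo=0(22)+hi=5(89)=111
lo=1(63)+hi=5(89)=152
lo=1(63)+hi=4(85)=148
lo=1(63)+hi=3(69)=132

Yes: 63+69=132


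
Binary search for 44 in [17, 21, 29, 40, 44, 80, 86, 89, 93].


Step 1: lo=0, hi=8, mid=4, val=44

Found at index 4


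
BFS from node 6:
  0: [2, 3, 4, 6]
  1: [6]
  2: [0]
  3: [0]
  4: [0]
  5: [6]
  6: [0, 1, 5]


Visit 6, enqueue [0, 1, 5]
Visit 0, enqueue [2, 3, 4]
Visit 1, enqueue []
Visit 5, enqueue []
Visit 2, enqueue []
Visit 3, enqueue []
Visit 4, enqueue []

BFS order: [6, 0, 1, 5, 2, 3, 4]


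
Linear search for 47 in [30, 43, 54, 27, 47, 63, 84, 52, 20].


i=0: 30!=47
i=1: 43!=47
i=2: 54!=47
i=3: 27!=47
i=4: 47==47 found!

Found at 4, 5 comps


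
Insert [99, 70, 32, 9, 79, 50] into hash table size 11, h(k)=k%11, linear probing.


Insert 99: h=0 -> slot 0
Insert 70: h=4 -> slot 4
Insert 32: h=10 -> slot 10
Insert 9: h=9 -> slot 9
Insert 79: h=2 -> slot 2
Insert 50: h=6 -> slot 6

Table: [99, None, 79, None, 70, None, 50, None, None, 9, 32]


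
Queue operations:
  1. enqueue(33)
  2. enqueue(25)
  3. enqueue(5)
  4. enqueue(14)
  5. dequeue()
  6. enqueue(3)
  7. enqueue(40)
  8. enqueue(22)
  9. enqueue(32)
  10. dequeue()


enqueue(33) -> [33]
enqueue(25) -> [33, 25]
enqueue(5) -> [33, 25, 5]
enqueue(14) -> [33, 25, 5, 14]
dequeue()->33, [25, 5, 14]
enqueue(3) -> [25, 5, 14, 3]
enqueue(40) -> [25, 5, 14, 3, 40]
enqueue(22) -> [25, 5, 14, 3, 40, 22]
enqueue(32) -> [25, 5, 14, 3, 40, 22, 32]
dequeue()->25, [5, 14, 3, 40, 22, 32]

Final queue: [5, 14, 3, 40, 22, 32]


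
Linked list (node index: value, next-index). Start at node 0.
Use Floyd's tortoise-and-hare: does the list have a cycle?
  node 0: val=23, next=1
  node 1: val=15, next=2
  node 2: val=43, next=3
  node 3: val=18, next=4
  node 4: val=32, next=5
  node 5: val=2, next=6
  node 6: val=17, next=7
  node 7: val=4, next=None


Floyd's tortoise (slow, +1) and hare (fast, +2):
  init: slow=0, fast=0
  step 1: slow=1, fast=2
  step 2: slow=2, fast=4
  step 3: slow=3, fast=6
  step 4: fast 6->7->None, no cycle

Cycle: no


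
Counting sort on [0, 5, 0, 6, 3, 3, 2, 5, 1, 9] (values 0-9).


Input: [0, 5, 0, 6, 3, 3, 2, 5, 1, 9]
Counts: [2, 1, 1, 2, 0, 2, 1, 0, 0, 1]

Sorted: [0, 0, 1, 2, 3, 3, 5, 5, 6, 9]


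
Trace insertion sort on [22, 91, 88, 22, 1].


Initial: [22, 91, 88, 22, 1]
Insert 91: [22, 91, 88, 22, 1]
Insert 88: [22, 88, 91, 22, 1]
Insert 22: [22, 22, 88, 91, 1]
Insert 1: [1, 22, 22, 88, 91]

Sorted: [1, 22, 22, 88, 91]


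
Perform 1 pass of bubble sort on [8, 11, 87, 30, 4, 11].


Initial: [8, 11, 87, 30, 4, 11]
Pass 1: [8, 11, 30, 4, 11, 87] (3 swaps)

After 1 pass: [8, 11, 30, 4, 11, 87]


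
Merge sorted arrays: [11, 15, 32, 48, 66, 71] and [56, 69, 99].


Take 11 from A
Take 15 from A
Take 32 from A
Take 48 from A
Take 56 from B
Take 66 from A
Take 69 from B
Take 71 from A

Merged: [11, 15, 32, 48, 56, 66, 69, 71, 99]


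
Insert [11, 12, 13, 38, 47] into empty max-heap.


Insert 11: [11]
Insert 12: [12, 11]
Insert 13: [13, 11, 12]
Insert 38: [38, 13, 12, 11]
Insert 47: [47, 38, 12, 11, 13]

Final heap: [47, 38, 12, 11, 13]
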